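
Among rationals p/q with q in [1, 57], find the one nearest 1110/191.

308/53

Expand x = 1110/191 as a continued fraction with the Euclidean algorithm:
  1110 = 5*191 + 155, so a_0 = 5.
  191 = 1*155 + 36, so a_1 = 1.
  155 = 4*36 + 11, so a_2 = 4.
  36 = 3*11 + 3, so a_3 = 3.
  11 = 3*3 + 2, so a_4 = 3.
  3 = 1*2 + 1, so a_5 = 1.
  2 = 2*1 + 0, so a_6 = 2.
so x = [5; 1, 4, 3, 3, 1, 2].
Convergents (p_i = a_i*p_{i-1} + p_{i-2}, q_i = a_i*q_{i-1} + q_{i-2} with p_{-2}=0, p_{-1}=1, q_{-2}=1, q_{-1}=0), until the denominator exceeds 57:
  i=0: a_0=5, p_0 = 5*1 + 0 = 5, q_0 = 5*0 + 1 = 1.
  i=1: a_1=1, p_1 = 1*5 + 1 = 6, q_1 = 1*1 + 0 = 1.
  i=2: a_2=4, p_2 = 4*6 + 5 = 29, q_2 = 4*1 + 1 = 5.
  i=3: a_3=3, p_3 = 3*29 + 6 = 93, q_3 = 3*5 + 1 = 16.
  i=4: a_4=3, p_4 = 3*93 + 29 = 308, q_4 = 3*16 + 5 = 53.
  i=5: a_5=1, p_5 = 1*308 + 93 = 401, q_5 = 1*53 + 16 = 69.
q_5 = 69 > 57, so the last convergent with denominator <= 57 is p_4/q_4 = 308/53.
The closest fraction with denominator <= 57 is either p_4/q_4 or the intermediate fraction (k*p_4 + p_3)/(k*q_4 + q_3) with the largest k >= 1 whose denominator stays <= 57; these approach x as k grows, and every other convergent or intermediate fraction in range is farther away.
Largest k: floor((57 - q_3)/q_4) = floor((57 - 16)/53) = 0.
Since k = 0, no intermediate fraction beyond p_4/q_4 has denominator <= 57, so the convergent 308/53 is the closest (its error is |1110*53 - 308*191|/(191*53) = 2/10123).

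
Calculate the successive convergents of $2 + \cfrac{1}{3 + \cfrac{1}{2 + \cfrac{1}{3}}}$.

Using the convergent recurrence p_i = a_i*p_{i-1} + p_{i-2}, q_i = a_i*q_{i-1} + q_{i-2} with p_{-2}=0, p_{-1}=1, q_{-2}=1, q_{-1}=0:
  i=0: a_0=2, p_0 = 2*1 + 0 = 2, q_0 = 2*0 + 1 = 1.
  i=1: a_1=3, p_1 = 3*2 + 1 = 7, q_1 = 3*1 + 0 = 3.
  i=2: a_2=2, p_2 = 2*7 + 2 = 16, q_2 = 2*3 + 1 = 7.
  i=3: a_3=3, p_3 = 3*16 + 7 = 55, q_3 = 3*7 + 3 = 24.

2/1, 7/3, 16/7, 55/24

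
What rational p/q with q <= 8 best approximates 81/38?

17/8

Expand x = 81/38 as a continued fraction with the Euclidean algorithm:
  81 = 2*38 + 5, so a_0 = 2.
  38 = 7*5 + 3, so a_1 = 7.
  5 = 1*3 + 2, so a_2 = 1.
  3 = 1*2 + 1, so a_3 = 1.
  2 = 2*1 + 0, so a_4 = 2.
so x = [2; 7, 1, 1, 2].
Convergents (p_i = a_i*p_{i-1} + p_{i-2}, q_i = a_i*q_{i-1} + q_{i-2} with p_{-2}=0, p_{-1}=1, q_{-2}=1, q_{-1}=0), until the denominator exceeds 8:
  i=0: a_0=2, p_0 = 2*1 + 0 = 2, q_0 = 2*0 + 1 = 1.
  i=1: a_1=7, p_1 = 7*2 + 1 = 15, q_1 = 7*1 + 0 = 7.
  i=2: a_2=1, p_2 = 1*15 + 2 = 17, q_2 = 1*7 + 1 = 8.
  i=3: a_3=1, p_3 = 1*17 + 15 = 32, q_3 = 1*8 + 7 = 15.
q_3 = 15 > 8, so the last convergent with denominator <= 8 is p_2/q_2 = 17/8.
The closest fraction with denominator <= 8 is either p_2/q_2 or the intermediate fraction (k*p_2 + p_1)/(k*q_2 + q_1) with the largest k >= 1 whose denominator stays <= 8; these approach x as k grows, and every other convergent or intermediate fraction in range is farther away.
Largest k: floor((8 - q_1)/q_2) = floor((8 - 7)/8) = 0.
Since k = 0, no intermediate fraction beyond p_2/q_2 has denominator <= 8, so the convergent 17/8 is the closest (its error is |81*8 - 17*38|/(38*8) = 2/304).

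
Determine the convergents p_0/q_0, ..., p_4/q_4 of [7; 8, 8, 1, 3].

7/1, 57/8, 463/65, 520/73, 2023/284

Using the convergent recurrence p_i = a_i*p_{i-1} + p_{i-2}, q_i = a_i*q_{i-1} + q_{i-2} with p_{-2}=0, p_{-1}=1, q_{-2}=1, q_{-1}=0:
  i=0: a_0=7, p_0 = 7*1 + 0 = 7, q_0 = 7*0 + 1 = 1.
  i=1: a_1=8, p_1 = 8*7 + 1 = 57, q_1 = 8*1 + 0 = 8.
  i=2: a_2=8, p_2 = 8*57 + 7 = 463, q_2 = 8*8 + 1 = 65.
  i=3: a_3=1, p_3 = 1*463 + 57 = 520, q_3 = 1*65 + 8 = 73.
  i=4: a_4=3, p_4 = 3*520 + 463 = 2023, q_4 = 3*73 + 65 = 284.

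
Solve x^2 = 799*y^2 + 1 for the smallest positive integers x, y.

First expand sqrt(799) as a continued fraction. With x_i = (sqrt(799) + m_i)/d_i and (m_0, d_0) = (0, 1): a_0 = floor(sqrt(799)) = 28, since 28^2 = 784 <= 799 < 841 = 29^2.
Iterate m_{i+1} = d_i*a_i - m_i, d_{i+1} = (799 - m_{i+1}^2)/d_i, a_{i+1} = floor((a_0 + m_{i+1})/d_{i+1}):
  m_1 = 1*28 - 0 = 28, d_1 = (799 - 28^2)/1 = 15/1 = 15, a_1 = floor((28 + 28)/15) = 3.
  m_2 = 15*3 - 28 = 17, d_2 = (799 - 17^2)/15 = 510/15 = 34, a_2 = floor((28 + 17)/34) = 1.
  m_3 = 34*1 - 17 = 17, d_3 = (799 - 17^2)/34 = 510/34 = 15, a_3 = floor((28 + 17)/15) = 3.
  m_4 = 15*3 - 17 = 28, d_4 = (799 - 28^2)/15 = 15/15 = 1, a_4 = floor((28 + 28)/1) = 56.
  m_5 = 1*56 - 28 = 28, d_5 = (799 - 28^2)/1 = 15/1 = 15: (m_5, d_5) = (m_1, d_1) = (28, 15), so from here the quotients repeat a_1, ..., a_4; the period length is 4.
So sqrt(799) = [28; (3, 1, 3, 56)] with period length k = 4.
k is even, so the fundamental solution of x^2 - 799y^2 = 1 is (p_{k-1}, q_{k-1}) = (p_3, q_3); compute convergents through index 3.
Convergents (p_i = a_i*p_{i-1} + p_{i-2}, q_i = a_i*q_{i-1} + q_{i-2} with p_{-2}=0, p_{-1}=1, q_{-2}=1, q_{-1}=0):
  i=0: a_0=28, p_0 = 28*1 + 0 = 28, q_0 = 28*0 + 1 = 1.
  i=1: a_1=3, p_1 = 3*28 + 1 = 85, q_1 = 3*1 + 0 = 3.
  i=2: a_2=1, p_2 = 1*85 + 28 = 113, q_2 = 1*3 + 1 = 4.
  i=3: a_3=3, p_3 = 3*113 + 85 = 424, q_3 = 3*4 + 3 = 15.
Check: 424^2 - 799*15^2 = 179776 - 179775 = 1, so (x, y) = (424, 15) solves the equation, and by the theorem it is the least positive solution.

(x, y) = (424, 15)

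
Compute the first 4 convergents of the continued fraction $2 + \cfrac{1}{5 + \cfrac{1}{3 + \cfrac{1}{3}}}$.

2/1, 11/5, 35/16, 116/53

Using the convergent recurrence p_i = a_i*p_{i-1} + p_{i-2}, q_i = a_i*q_{i-1} + q_{i-2} with p_{-2}=0, p_{-1}=1, q_{-2}=1, q_{-1}=0:
  i=0: a_0=2, p_0 = 2*1 + 0 = 2, q_0 = 2*0 + 1 = 1.
  i=1: a_1=5, p_1 = 5*2 + 1 = 11, q_1 = 5*1 + 0 = 5.
  i=2: a_2=3, p_2 = 3*11 + 2 = 35, q_2 = 3*5 + 1 = 16.
  i=3: a_3=3, p_3 = 3*35 + 11 = 116, q_3 = 3*16 + 5 = 53.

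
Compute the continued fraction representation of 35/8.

[4; 2, 1, 2]

Run the Euclidean algorithm on 35 and 8; the successive quotients are the partial quotients a_0, a_1, ... (each step inverts the fractional part left over by the previous one):
  35 = 4*8 + 3, so a_0 = 4.
  8 = 2*3 + 2, so a_1 = 2.
  3 = 1*2 + 1, so a_2 = 1.
  2 = 2*1 + 0, so a_3 = 2.
The remainder reaches 0 after 4 divisions, so the expansion has 4 partial quotients, read off in order.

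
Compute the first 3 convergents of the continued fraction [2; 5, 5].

Using the convergent recurrence p_i = a_i*p_{i-1} + p_{i-2}, q_i = a_i*q_{i-1} + q_{i-2} with p_{-2}=0, p_{-1}=1, q_{-2}=1, q_{-1}=0:
  i=0: a_0=2, p_0 = 2*1 + 0 = 2, q_0 = 2*0 + 1 = 1.
  i=1: a_1=5, p_1 = 5*2 + 1 = 11, q_1 = 5*1 + 0 = 5.
  i=2: a_2=5, p_2 = 5*11 + 2 = 57, q_2 = 5*5 + 1 = 26.

2/1, 11/5, 57/26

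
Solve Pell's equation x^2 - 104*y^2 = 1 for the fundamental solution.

First expand sqrt(104) as a continued fraction. With x_i = (sqrt(104) + m_i)/d_i and (m_0, d_0) = (0, 1): a_0 = floor(sqrt(104)) = 10, since 10^2 = 100 <= 104 < 121 = 11^2.
Iterate m_{i+1} = d_i*a_i - m_i, d_{i+1} = (104 - m_{i+1}^2)/d_i, a_{i+1} = floor((a_0 + m_{i+1})/d_{i+1}):
  m_1 = 1*10 - 0 = 10, d_1 = (104 - 10^2)/1 = 4/1 = 4, a_1 = floor((10 + 10)/4) = 5.
  m_2 = 4*5 - 10 = 10, d_2 = (104 - 10^2)/4 = 4/4 = 1, a_2 = floor((10 + 10)/1) = 20.
  m_3 = 1*20 - 10 = 10, d_3 = (104 - 10^2)/1 = 4/1 = 4: (m_3, d_3) = (m_1, d_1) = (10, 4), so from here the quotients repeat a_1, a_2; the period length is 2.
So sqrt(104) = [10; (5, 20)] with period length k = 2.
k is even, so the fundamental solution of x^2 - 104y^2 = 1 is (p_{k-1}, q_{k-1}) = (p_1, q_1); compute convergents through index 1.
Convergents (p_i = a_i*p_{i-1} + p_{i-2}, q_i = a_i*q_{i-1} + q_{i-2} with p_{-2}=0, p_{-1}=1, q_{-2}=1, q_{-1}=0):
  i=0: a_0=10, p_0 = 10*1 + 0 = 10, q_0 = 10*0 + 1 = 1.
  i=1: a_1=5, p_1 = 5*10 + 1 = 51, q_1 = 5*1 + 0 = 5.
Check: 51^2 - 104*5^2 = 2601 - 2600 = 1, so (x, y) = (51, 5) solves the equation, and by the theorem it is the least positive solution.

(x, y) = (51, 5)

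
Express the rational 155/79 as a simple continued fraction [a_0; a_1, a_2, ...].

[1; 1, 25, 3]

Run the Euclidean algorithm on 155 and 79; the successive quotients are the partial quotients a_0, a_1, ... (each step inverts the fractional part left over by the previous one):
  155 = 1*79 + 76, so a_0 = 1.
  79 = 1*76 + 3, so a_1 = 1.
  76 = 25*3 + 1, so a_2 = 25.
  3 = 3*1 + 0, so a_3 = 3.
The remainder reaches 0 after 4 divisions, so the expansion has 4 partial quotients, read off in order.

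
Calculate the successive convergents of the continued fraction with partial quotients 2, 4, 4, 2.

2/1, 9/4, 38/17, 85/38

Using the convergent recurrence p_i = a_i*p_{i-1} + p_{i-2}, q_i = a_i*q_{i-1} + q_{i-2} with p_{-2}=0, p_{-1}=1, q_{-2}=1, q_{-1}=0:
  i=0: a_0=2, p_0 = 2*1 + 0 = 2, q_0 = 2*0 + 1 = 1.
  i=1: a_1=4, p_1 = 4*2 + 1 = 9, q_1 = 4*1 + 0 = 4.
  i=2: a_2=4, p_2 = 4*9 + 2 = 38, q_2 = 4*4 + 1 = 17.
  i=3: a_3=2, p_3 = 2*38 + 9 = 85, q_3 = 2*17 + 4 = 38.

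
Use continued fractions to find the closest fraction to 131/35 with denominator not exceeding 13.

Expand x = 131/35 as a continued fraction with the Euclidean algorithm:
  131 = 3*35 + 26, so a_0 = 3.
  35 = 1*26 + 9, so a_1 = 1.
  26 = 2*9 + 8, so a_2 = 2.
  9 = 1*8 + 1, so a_3 = 1.
  8 = 8*1 + 0, so a_4 = 8.
so x = [3; 1, 2, 1, 8].
Convergents (p_i = a_i*p_{i-1} + p_{i-2}, q_i = a_i*q_{i-1} + q_{i-2} with p_{-2}=0, p_{-1}=1, q_{-2}=1, q_{-1}=0), until the denominator exceeds 13:
  i=0: a_0=3, p_0 = 3*1 + 0 = 3, q_0 = 3*0 + 1 = 1.
  i=1: a_1=1, p_1 = 1*3 + 1 = 4, q_1 = 1*1 + 0 = 1.
  i=2: a_2=2, p_2 = 2*4 + 3 = 11, q_2 = 2*1 + 1 = 3.
  i=3: a_3=1, p_3 = 1*11 + 4 = 15, q_3 = 1*3 + 1 = 4.
  i=4: a_4=8, p_4 = 8*15 + 11 = 131, q_4 = 8*4 + 3 = 35.
q_4 = 35 > 13, so the last convergent with denominator <= 13 is p_3/q_3 = 15/4.
The closest fraction with denominator <= 13 is either p_3/q_3 or the intermediate fraction (k*p_3 + p_2)/(k*q_3 + q_2) with the largest k >= 1 whose denominator stays <= 13; these approach x as k grows, and every other convergent or intermediate fraction in range is farther away.
Largest k: floor((13 - q_2)/q_3) = floor((13 - 3)/4) = 2.
That gives (2*15 + 11)/(2*4 + 3) = 41/11.
Compare the errors: |x - 15/4| = |131*4 - 15*35|/(35*4) = 1/140, and |x - 41/11| = |131*11 - 41*35|/(35*11) = 6/385.
Cross-multiplying, 1*385 = 385 < 840 = 6*140, so 1/140 is smaller: the convergent 15/4 is closer to x than 41/11.

15/4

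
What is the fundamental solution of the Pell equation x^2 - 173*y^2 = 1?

First expand sqrt(173) as a continued fraction. With x_i = (sqrt(173) + m_i)/d_i and (m_0, d_0) = (0, 1): a_0 = floor(sqrt(173)) = 13, since 13^2 = 169 <= 173 < 196 = 14^2.
Iterate m_{i+1} = d_i*a_i - m_i, d_{i+1} = (173 - m_{i+1}^2)/d_i, a_{i+1} = floor((a_0 + m_{i+1})/d_{i+1}):
  m_1 = 1*13 - 0 = 13, d_1 = (173 - 13^2)/1 = 4/1 = 4, a_1 = floor((13 + 13)/4) = 6.
  m_2 = 4*6 - 13 = 11, d_2 = (173 - 11^2)/4 = 52/4 = 13, a_2 = floor((13 + 11)/13) = 1.
  m_3 = 13*1 - 11 = 2, d_3 = (173 - 2^2)/13 = 169/13 = 13, a_3 = floor((13 + 2)/13) = 1.
  m_4 = 13*1 - 2 = 11, d_4 = (173 - 11^2)/13 = 52/13 = 4, a_4 = floor((13 + 11)/4) = 6.
  m_5 = 4*6 - 11 = 13, d_5 = (173 - 13^2)/4 = 4/4 = 1, a_5 = floor((13 + 13)/1) = 26.
  m_6 = 1*26 - 13 = 13, d_6 = (173 - 13^2)/1 = 4/1 = 4: (m_6, d_6) = (m_1, d_1) = (13, 4), so from here the quotients repeat a_1, ..., a_5; the period length is 5.
So sqrt(173) = [13; (6, 1, 1, 6, 26)] with period length k = 5.
k is odd, so (p_{k-1}, q_{k-1}) only solves x^2 - 173y^2 = -1 and the fundamental solution of x^2 - 173y^2 = 1 is (p_{2k-1}, q_{2k-1}) = (p_9, q_9); compute convergents through index 9, running through the period twice.
Convergents (p_i = a_i*p_{i-1} + p_{i-2}, q_i = a_i*q_{i-1} + q_{i-2} with p_{-2}=0, p_{-1}=1, q_{-2}=1, q_{-1}=0):
  i=0: a_0=13, p_0 = 13*1 + 0 = 13, q_0 = 13*0 + 1 = 1.
  i=1: a_1=6, p_1 = 6*13 + 1 = 79, q_1 = 6*1 + 0 = 6.
  i=2: a_2=1, p_2 = 1*79 + 13 = 92, q_2 = 1*6 + 1 = 7.
  i=3: a_3=1, p_3 = 1*92 + 79 = 171, q_3 = 1*7 + 6 = 13.
  i=4: a_4=6, p_4 = 6*171 + 92 = 1118, q_4 = 6*13 + 7 = 85.
  i=5: a_5=26, p_5 = 26*1118 + 171 = 29239, q_5 = 26*85 + 13 = 2223.
  i=6: a_6=6, p_6 = 6*29239 + 1118 = 176552, q_6 = 6*2223 + 85 = 13423.
  i=7: a_7=1, p_7 = 1*176552 + 29239 = 205791, q_7 = 1*13423 + 2223 = 15646.
  i=8: a_8=1, p_8 = 1*205791 + 176552 = 382343, q_8 = 1*15646 + 13423 = 29069.
  i=9: a_9=6, p_9 = 6*382343 + 205791 = 2499849, q_9 = 6*29069 + 15646 = 190060.
Indeed p_4^2 - 173*q_4^2 = 1249924 - 1249925 = -1, not +1.
Check: 2499849^2 - 173*190060^2 = 6249245022801 - 6249245022800 = 1, so (x, y) = (2499849, 190060) solves the equation, and by the theorem it is the least positive solution.

(x, y) = (2499849, 190060)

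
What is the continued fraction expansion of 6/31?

Run the Euclidean algorithm on 6 and 31; the successive quotients are the partial quotients a_0, a_1, ... (each step inverts the fractional part left over by the previous one):
  6 = 0*31 + 6, so a_0 = 0.
  31 = 5*6 + 1, so a_1 = 5.
  6 = 6*1 + 0, so a_2 = 6.
The remainder reaches 0 after 3 divisions, so the expansion has 3 partial quotients, read off in order.

[0; 5, 6]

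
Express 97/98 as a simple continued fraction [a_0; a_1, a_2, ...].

Run the Euclidean algorithm on 97 and 98; the successive quotients are the partial quotients a_0, a_1, ... (each step inverts the fractional part left over by the previous one):
  97 = 0*98 + 97, so a_0 = 0.
  98 = 1*97 + 1, so a_1 = 1.
  97 = 97*1 + 0, so a_2 = 97.
The remainder reaches 0 after 3 divisions, so the expansion has 3 partial quotients, read off in order.

[0; 1, 97]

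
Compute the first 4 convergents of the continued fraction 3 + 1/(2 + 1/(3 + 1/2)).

3/1, 7/2, 24/7, 55/16

Using the convergent recurrence p_i = a_i*p_{i-1} + p_{i-2}, q_i = a_i*q_{i-1} + q_{i-2} with p_{-2}=0, p_{-1}=1, q_{-2}=1, q_{-1}=0:
  i=0: a_0=3, p_0 = 3*1 + 0 = 3, q_0 = 3*0 + 1 = 1.
  i=1: a_1=2, p_1 = 2*3 + 1 = 7, q_1 = 2*1 + 0 = 2.
  i=2: a_2=3, p_2 = 3*7 + 3 = 24, q_2 = 3*2 + 1 = 7.
  i=3: a_3=2, p_3 = 2*24 + 7 = 55, q_3 = 2*7 + 2 = 16.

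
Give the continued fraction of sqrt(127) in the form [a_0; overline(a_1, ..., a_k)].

[11; overline(3, 1, 2, 2, 7, 11, 7, 2, 2, 1, 3, 22)]

Write x_i = (sqrt(127) + m_i)/d_i with (m_0, d_0) = (0, 1). a_0 = floor(sqrt(127)) = 11, since 11^2 = 121 <= 127 < 144 = 12^2.
Iterate m_{i+1} = d_i*a_i - m_i, d_{i+1} = (127 - m_{i+1}^2)/d_i, a_{i+1} = floor((a_0 + m_{i+1})/d_{i+1}):
  m_1 = 1*11 - 0 = 11, d_1 = (127 - 11^2)/1 = 6/1 = 6, a_1 = floor((11 + 11)/6) = 3.
  m_2 = 6*3 - 11 = 7, d_2 = (127 - 7^2)/6 = 78/6 = 13, a_2 = floor((11 + 7)/13) = 1.
  m_3 = 13*1 - 7 = 6, d_3 = (127 - 6^2)/13 = 91/13 = 7, a_3 = floor((11 + 6)/7) = 2.
  m_4 = 7*2 - 6 = 8, d_4 = (127 - 8^2)/7 = 63/7 = 9, a_4 = floor((11 + 8)/9) = 2.
  m_5 = 9*2 - 8 = 10, d_5 = (127 - 10^2)/9 = 27/9 = 3, a_5 = floor((11 + 10)/3) = 7.
  m_6 = 3*7 - 10 = 11, d_6 = (127 - 11^2)/3 = 6/3 = 2, a_6 = floor((11 + 11)/2) = 11.
  m_7 = 2*11 - 11 = 11, d_7 = (127 - 11^2)/2 = 6/2 = 3, a_7 = floor((11 + 11)/3) = 7.
  m_8 = 3*7 - 11 = 10, d_8 = (127 - 10^2)/3 = 27/3 = 9, a_8 = floor((11 + 10)/9) = 2.
  m_9 = 9*2 - 10 = 8, d_9 = (127 - 8^2)/9 = 63/9 = 7, a_9 = floor((11 + 8)/7) = 2.
  m_10 = 7*2 - 8 = 6, d_10 = (127 - 6^2)/7 = 91/7 = 13, a_10 = floor((11 + 6)/13) = 1.
  m_11 = 13*1 - 6 = 7, d_11 = (127 - 7^2)/13 = 78/13 = 6, a_11 = floor((11 + 7)/6) = 3.
  m_12 = 6*3 - 7 = 11, d_12 = (127 - 11^2)/6 = 6/6 = 1, a_12 = floor((11 + 11)/1) = 22.
  m_13 = 1*22 - 11 = 11, d_13 = (127 - 11^2)/1 = 6/1 = 6: (m_13, d_13) = (m_1, d_1) = (11, 6), so from here the quotients repeat a_1, ..., a_12; the period length is 12.
Hence the expansion of sqrt(127) is a_0 = 11 followed by the repeating block 3, 1, 2, 2, 7, 11, 7, 2, 2, 1, 3, 22 (period 12).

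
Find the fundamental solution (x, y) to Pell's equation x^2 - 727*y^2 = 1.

(x, y) = (728, 27)

First expand sqrt(727) as a continued fraction. With x_i = (sqrt(727) + m_i)/d_i and (m_0, d_0) = (0, 1): a_0 = floor(sqrt(727)) = 26, since 26^2 = 676 <= 727 < 729 = 27^2.
Iterate m_{i+1} = d_i*a_i - m_i, d_{i+1} = (727 - m_{i+1}^2)/d_i, a_{i+1} = floor((a_0 + m_{i+1})/d_{i+1}):
  m_1 = 1*26 - 0 = 26, d_1 = (727 - 26^2)/1 = 51/1 = 51, a_1 = floor((26 + 26)/51) = 1.
  m_2 = 51*1 - 26 = 25, d_2 = (727 - 25^2)/51 = 102/51 = 2, a_2 = floor((26 + 25)/2) = 25.
  m_3 = 2*25 - 25 = 25, d_3 = (727 - 25^2)/2 = 102/2 = 51, a_3 = floor((26 + 25)/51) = 1.
  m_4 = 51*1 - 25 = 26, d_4 = (727 - 26^2)/51 = 51/51 = 1, a_4 = floor((26 + 26)/1) = 52.
  m_5 = 1*52 - 26 = 26, d_5 = (727 - 26^2)/1 = 51/1 = 51: (m_5, d_5) = (m_1, d_1) = (26, 51), so from here the quotients repeat a_1, ..., a_4; the period length is 4.
So sqrt(727) = [26; (1, 25, 1, 52)] with period length k = 4.
k is even, so the fundamental solution of x^2 - 727y^2 = 1 is (p_{k-1}, q_{k-1}) = (p_3, q_3); compute convergents through index 3.
Convergents (p_i = a_i*p_{i-1} + p_{i-2}, q_i = a_i*q_{i-1} + q_{i-2} with p_{-2}=0, p_{-1}=1, q_{-2}=1, q_{-1}=0):
  i=0: a_0=26, p_0 = 26*1 + 0 = 26, q_0 = 26*0 + 1 = 1.
  i=1: a_1=1, p_1 = 1*26 + 1 = 27, q_1 = 1*1 + 0 = 1.
  i=2: a_2=25, p_2 = 25*27 + 26 = 701, q_2 = 25*1 + 1 = 26.
  i=3: a_3=1, p_3 = 1*701 + 27 = 728, q_3 = 1*26 + 1 = 27.
Check: 728^2 - 727*27^2 = 529984 - 529983 = 1, so (x, y) = (728, 27) solves the equation, and by the theorem it is the least positive solution.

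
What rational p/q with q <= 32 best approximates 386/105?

Expand x = 386/105 as a continued fraction with the Euclidean algorithm:
  386 = 3*105 + 71, so a_0 = 3.
  105 = 1*71 + 34, so a_1 = 1.
  71 = 2*34 + 3, so a_2 = 2.
  34 = 11*3 + 1, so a_3 = 11.
  3 = 3*1 + 0, so a_4 = 3.
so x = [3; 1, 2, 11, 3].
Convergents (p_i = a_i*p_{i-1} + p_{i-2}, q_i = a_i*q_{i-1} + q_{i-2} with p_{-2}=0, p_{-1}=1, q_{-2}=1, q_{-1}=0), until the denominator exceeds 32:
  i=0: a_0=3, p_0 = 3*1 + 0 = 3, q_0 = 3*0 + 1 = 1.
  i=1: a_1=1, p_1 = 1*3 + 1 = 4, q_1 = 1*1 + 0 = 1.
  i=2: a_2=2, p_2 = 2*4 + 3 = 11, q_2 = 2*1 + 1 = 3.
  i=3: a_3=11, p_3 = 11*11 + 4 = 125, q_3 = 11*3 + 1 = 34.
q_3 = 34 > 32, so the last convergent with denominator <= 32 is p_2/q_2 = 11/3.
The closest fraction with denominator <= 32 is either p_2/q_2 or the intermediate fraction (k*p_2 + p_1)/(k*q_2 + q_1) with the largest k >= 1 whose denominator stays <= 32; these approach x as k grows, and every other convergent or intermediate fraction in range is farther away.
Largest k: floor((32 - q_1)/q_2) = floor((32 - 1)/3) = 10.
That gives (10*11 + 4)/(10*3 + 1) = 114/31.
Compare the errors: |x - 11/3| = |386*3 - 11*105|/(105*3) = 3/315, and |x - 114/31| = |386*31 - 114*105|/(105*31) = 4/3255.
Cross-multiplying, 4*315 = 1260 < 9765 = 3*3255, so 4/3255 is smaller: the intermediate fraction 114/31 is closer to x than 11/3.

114/31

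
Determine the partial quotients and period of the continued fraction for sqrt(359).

[18; (1, 17, 1, 36)]

Write x_i = (sqrt(359) + m_i)/d_i with (m_0, d_0) = (0, 1). a_0 = floor(sqrt(359)) = 18, since 18^2 = 324 <= 359 < 361 = 19^2.
Iterate m_{i+1} = d_i*a_i - m_i, d_{i+1} = (359 - m_{i+1}^2)/d_i, a_{i+1} = floor((a_0 + m_{i+1})/d_{i+1}):
  m_1 = 1*18 - 0 = 18, d_1 = (359 - 18^2)/1 = 35/1 = 35, a_1 = floor((18 + 18)/35) = 1.
  m_2 = 35*1 - 18 = 17, d_2 = (359 - 17^2)/35 = 70/35 = 2, a_2 = floor((18 + 17)/2) = 17.
  m_3 = 2*17 - 17 = 17, d_3 = (359 - 17^2)/2 = 70/2 = 35, a_3 = floor((18 + 17)/35) = 1.
  m_4 = 35*1 - 17 = 18, d_4 = (359 - 18^2)/35 = 35/35 = 1, a_4 = floor((18 + 18)/1) = 36.
  m_5 = 1*36 - 18 = 18, d_5 = (359 - 18^2)/1 = 35/1 = 35: (m_5, d_5) = (m_1, d_1) = (18, 35), so from here the quotients repeat a_1, ..., a_4; the period length is 4.
Hence the expansion of sqrt(359) is a_0 = 18 followed by the repeating block 1, 17, 1, 36 (period 4).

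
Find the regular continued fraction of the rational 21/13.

Run the Euclidean algorithm on 21 and 13; the successive quotients are the partial quotients a_0, a_1, ... (each step inverts the fractional part left over by the previous one):
  21 = 1*13 + 8, so a_0 = 1.
  13 = 1*8 + 5, so a_1 = 1.
  8 = 1*5 + 3, so a_2 = 1.
  5 = 1*3 + 2, so a_3 = 1.
  3 = 1*2 + 1, so a_4 = 1.
  2 = 2*1 + 0, so a_5 = 2.
The remainder reaches 0 after 6 divisions, so the expansion has 6 partial quotients, read off in order.

[1; 1, 1, 1, 1, 2]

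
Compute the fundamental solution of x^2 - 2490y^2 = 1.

First expand sqrt(2490) as a continued fraction. With x_i = (sqrt(2490) + m_i)/d_i and (m_0, d_0) = (0, 1): a_0 = floor(sqrt(2490)) = 49, since 49^2 = 2401 <= 2490 < 2500 = 50^2.
Iterate m_{i+1} = d_i*a_i - m_i, d_{i+1} = (2490 - m_{i+1}^2)/d_i, a_{i+1} = floor((a_0 + m_{i+1})/d_{i+1}):
  m_1 = 1*49 - 0 = 49, d_1 = (2490 - 49^2)/1 = 89/1 = 89, a_1 = floor((49 + 49)/89) = 1.
  m_2 = 89*1 - 49 = 40, d_2 = (2490 - 40^2)/89 = 890/89 = 10, a_2 = floor((49 + 40)/10) = 8.
  m_3 = 10*8 - 40 = 40, d_3 = (2490 - 40^2)/10 = 890/10 = 89, a_3 = floor((49 + 40)/89) = 1.
  m_4 = 89*1 - 40 = 49, d_4 = (2490 - 49^2)/89 = 89/89 = 1, a_4 = floor((49 + 49)/1) = 98.
  m_5 = 1*98 - 49 = 49, d_5 = (2490 - 49^2)/1 = 89/1 = 89: (m_5, d_5) = (m_1, d_1) = (49, 89), so from here the quotients repeat a_1, ..., a_4; the period length is 4.
So sqrt(2490) = [49; (1, 8, 1, 98)] with period length k = 4.
k is even, so the fundamental solution of x^2 - 2490y^2 = 1 is (p_{k-1}, q_{k-1}) = (p_3, q_3); compute convergents through index 3.
Convergents (p_i = a_i*p_{i-1} + p_{i-2}, q_i = a_i*q_{i-1} + q_{i-2} with p_{-2}=0, p_{-1}=1, q_{-2}=1, q_{-1}=0):
  i=0: a_0=49, p_0 = 49*1 + 0 = 49, q_0 = 49*0 + 1 = 1.
  i=1: a_1=1, p_1 = 1*49 + 1 = 50, q_1 = 1*1 + 0 = 1.
  i=2: a_2=8, p_2 = 8*50 + 49 = 449, q_2 = 8*1 + 1 = 9.
  i=3: a_3=1, p_3 = 1*449 + 50 = 499, q_3 = 1*9 + 1 = 10.
Check: 499^2 - 2490*10^2 = 249001 - 249000 = 1, so (x, y) = (499, 10) solves the equation, and by the theorem it is the least positive solution.

(x, y) = (499, 10)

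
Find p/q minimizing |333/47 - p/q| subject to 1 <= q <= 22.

85/12

Expand x = 333/47 as a continued fraction with the Euclidean algorithm:
  333 = 7*47 + 4, so a_0 = 7.
  47 = 11*4 + 3, so a_1 = 11.
  4 = 1*3 + 1, so a_2 = 1.
  3 = 3*1 + 0, so a_3 = 3.
so x = [7; 11, 1, 3].
Convergents (p_i = a_i*p_{i-1} + p_{i-2}, q_i = a_i*q_{i-1} + q_{i-2} with p_{-2}=0, p_{-1}=1, q_{-2}=1, q_{-1}=0), until the denominator exceeds 22:
  i=0: a_0=7, p_0 = 7*1 + 0 = 7, q_0 = 7*0 + 1 = 1.
  i=1: a_1=11, p_1 = 11*7 + 1 = 78, q_1 = 11*1 + 0 = 11.
  i=2: a_2=1, p_2 = 1*78 + 7 = 85, q_2 = 1*11 + 1 = 12.
  i=3: a_3=3, p_3 = 3*85 + 78 = 333, q_3 = 3*12 + 11 = 47.
q_3 = 47 > 22, so the last convergent with denominator <= 22 is p_2/q_2 = 85/12.
The closest fraction with denominator <= 22 is either p_2/q_2 or the intermediate fraction (k*p_2 + p_1)/(k*q_2 + q_1) with the largest k >= 1 whose denominator stays <= 22; these approach x as k grows, and every other convergent or intermediate fraction in range is farther away.
Largest k: floor((22 - q_1)/q_2) = floor((22 - 11)/12) = 0.
Since k = 0, no intermediate fraction beyond p_2/q_2 has denominator <= 22, so the convergent 85/12 is the closest (its error is |333*12 - 85*47|/(47*12) = 1/564).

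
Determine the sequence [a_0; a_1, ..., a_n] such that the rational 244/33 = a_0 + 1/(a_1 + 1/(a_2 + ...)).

[7; 2, 1, 1, 6]

Run the Euclidean algorithm on 244 and 33; the successive quotients are the partial quotients a_0, a_1, ... (each step inverts the fractional part left over by the previous one):
  244 = 7*33 + 13, so a_0 = 7.
  33 = 2*13 + 7, so a_1 = 2.
  13 = 1*7 + 6, so a_2 = 1.
  7 = 1*6 + 1, so a_3 = 1.
  6 = 6*1 + 0, so a_4 = 6.
The remainder reaches 0 after 5 divisions, so the expansion has 5 partial quotients, read off in order.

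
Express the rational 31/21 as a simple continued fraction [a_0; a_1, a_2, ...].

Run the Euclidean algorithm on 31 and 21; the successive quotients are the partial quotients a_0, a_1, ... (each step inverts the fractional part left over by the previous one):
  31 = 1*21 + 10, so a_0 = 1.
  21 = 2*10 + 1, so a_1 = 2.
  10 = 10*1 + 0, so a_2 = 10.
The remainder reaches 0 after 3 divisions, so the expansion has 3 partial quotients, read off in order.

[1; 2, 10]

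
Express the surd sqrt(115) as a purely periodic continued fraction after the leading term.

[10; (1, 2, 1, 1, 1, 1, 1, 2, 1, 20)]

Write x_i = (sqrt(115) + m_i)/d_i with (m_0, d_0) = (0, 1). a_0 = floor(sqrt(115)) = 10, since 10^2 = 100 <= 115 < 121 = 11^2.
Iterate m_{i+1} = d_i*a_i - m_i, d_{i+1} = (115 - m_{i+1}^2)/d_i, a_{i+1} = floor((a_0 + m_{i+1})/d_{i+1}):
  m_1 = 1*10 - 0 = 10, d_1 = (115 - 10^2)/1 = 15/1 = 15, a_1 = floor((10 + 10)/15) = 1.
  m_2 = 15*1 - 10 = 5, d_2 = (115 - 5^2)/15 = 90/15 = 6, a_2 = floor((10 + 5)/6) = 2.
  m_3 = 6*2 - 5 = 7, d_3 = (115 - 7^2)/6 = 66/6 = 11, a_3 = floor((10 + 7)/11) = 1.
  m_4 = 11*1 - 7 = 4, d_4 = (115 - 4^2)/11 = 99/11 = 9, a_4 = floor((10 + 4)/9) = 1.
  m_5 = 9*1 - 4 = 5, d_5 = (115 - 5^2)/9 = 90/9 = 10, a_5 = floor((10 + 5)/10) = 1.
  m_6 = 10*1 - 5 = 5, d_6 = (115 - 5^2)/10 = 90/10 = 9, a_6 = floor((10 + 5)/9) = 1.
  m_7 = 9*1 - 5 = 4, d_7 = (115 - 4^2)/9 = 99/9 = 11, a_7 = floor((10 + 4)/11) = 1.
  m_8 = 11*1 - 4 = 7, d_8 = (115 - 7^2)/11 = 66/11 = 6, a_8 = floor((10 + 7)/6) = 2.
  m_9 = 6*2 - 7 = 5, d_9 = (115 - 5^2)/6 = 90/6 = 15, a_9 = floor((10 + 5)/15) = 1.
  m_10 = 15*1 - 5 = 10, d_10 = (115 - 10^2)/15 = 15/15 = 1, a_10 = floor((10 + 10)/1) = 20.
  m_11 = 1*20 - 10 = 10, d_11 = (115 - 10^2)/1 = 15/1 = 15: (m_11, d_11) = (m_1, d_1) = (10, 15), so from here the quotients repeat a_1, ..., a_10; the period length is 10.
Hence the expansion of sqrt(115) is a_0 = 10 followed by the repeating block 1, 2, 1, 1, 1, 1, 1, 2, 1, 20 (period 10).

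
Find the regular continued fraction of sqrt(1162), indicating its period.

Write x_i = (sqrt(1162) + m_i)/d_i with (m_0, d_0) = (0, 1). a_0 = floor(sqrt(1162)) = 34, since 34^2 = 1156 <= 1162 < 1225 = 35^2.
Iterate m_{i+1} = d_i*a_i - m_i, d_{i+1} = (1162 - m_{i+1}^2)/d_i, a_{i+1} = floor((a_0 + m_{i+1})/d_{i+1}):
  m_1 = 1*34 - 0 = 34, d_1 = (1162 - 34^2)/1 = 6/1 = 6, a_1 = floor((34 + 34)/6) = 11.
  m_2 = 6*11 - 34 = 32, d_2 = (1162 - 32^2)/6 = 138/6 = 23, a_2 = floor((34 + 32)/23) = 2.
  m_3 = 23*2 - 32 = 14, d_3 = (1162 - 14^2)/23 = 966/23 = 42, a_3 = floor((34 + 14)/42) = 1.
  m_4 = 42*1 - 14 = 28, d_4 = (1162 - 28^2)/42 = 378/42 = 9, a_4 = floor((34 + 28)/9) = 6.
  m_5 = 9*6 - 28 = 26, d_5 = (1162 - 26^2)/9 = 486/9 = 54, a_5 = floor((34 + 26)/54) = 1.
  m_6 = 54*1 - 26 = 28, d_6 = (1162 - 28^2)/54 = 378/54 = 7, a_6 = floor((34 + 28)/7) = 8.
  m_7 = 7*8 - 28 = 28, d_7 = (1162 - 28^2)/7 = 378/7 = 54, a_7 = floor((34 + 28)/54) = 1.
  m_8 = 54*1 - 28 = 26, d_8 = (1162 - 26^2)/54 = 486/54 = 9, a_8 = floor((34 + 26)/9) = 6.
  m_9 = 9*6 - 26 = 28, d_9 = (1162 - 28^2)/9 = 378/9 = 42, a_9 = floor((34 + 28)/42) = 1.
  m_10 = 42*1 - 28 = 14, d_10 = (1162 - 14^2)/42 = 966/42 = 23, a_10 = floor((34 + 14)/23) = 2.
  m_11 = 23*2 - 14 = 32, d_11 = (1162 - 32^2)/23 = 138/23 = 6, a_11 = floor((34 + 32)/6) = 11.
  m_12 = 6*11 - 32 = 34, d_12 = (1162 - 34^2)/6 = 6/6 = 1, a_12 = floor((34 + 34)/1) = 68.
  m_13 = 1*68 - 34 = 34, d_13 = (1162 - 34^2)/1 = 6/1 = 6: (m_13, d_13) = (m_1, d_1) = (34, 6), so from here the quotients repeat a_1, ..., a_12; the period length is 12.
Hence the expansion of sqrt(1162) is a_0 = 34 followed by the repeating block 11, 2, 1, 6, 1, 8, 1, 6, 1, 2, 11, 68 (period 12).

[34; (11, 2, 1, 6, 1, 8, 1, 6, 1, 2, 11, 68)]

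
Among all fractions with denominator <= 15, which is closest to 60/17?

53/15

Expand x = 60/17 as a continued fraction with the Euclidean algorithm:
  60 = 3*17 + 9, so a_0 = 3.
  17 = 1*9 + 8, so a_1 = 1.
  9 = 1*8 + 1, so a_2 = 1.
  8 = 8*1 + 0, so a_3 = 8.
so x = [3; 1, 1, 8].
Convergents (p_i = a_i*p_{i-1} + p_{i-2}, q_i = a_i*q_{i-1} + q_{i-2} with p_{-2}=0, p_{-1}=1, q_{-2}=1, q_{-1}=0), until the denominator exceeds 15:
  i=0: a_0=3, p_0 = 3*1 + 0 = 3, q_0 = 3*0 + 1 = 1.
  i=1: a_1=1, p_1 = 1*3 + 1 = 4, q_1 = 1*1 + 0 = 1.
  i=2: a_2=1, p_2 = 1*4 + 3 = 7, q_2 = 1*1 + 1 = 2.
  i=3: a_3=8, p_3 = 8*7 + 4 = 60, q_3 = 8*2 + 1 = 17.
q_3 = 17 > 15, so the last convergent with denominator <= 15 is p_2/q_2 = 7/2.
The closest fraction with denominator <= 15 is either p_2/q_2 or the intermediate fraction (k*p_2 + p_1)/(k*q_2 + q_1) with the largest k >= 1 whose denominator stays <= 15; these approach x as k grows, and every other convergent or intermediate fraction in range is farther away.
Largest k: floor((15 - q_1)/q_2) = floor((15 - 1)/2) = 7.
That gives (7*7 + 4)/(7*2 + 1) = 53/15.
Compare the errors: |x - 7/2| = |60*2 - 7*17|/(17*2) = 1/34, and |x - 53/15| = |60*15 - 53*17|/(17*15) = 1/255.
Cross-multiplying, 1*34 = 34 < 255 = 1*255, so 1/255 is smaller: the intermediate fraction 53/15 is closer to x than 7/2.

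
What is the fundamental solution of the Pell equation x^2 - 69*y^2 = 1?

First expand sqrt(69) as a continued fraction. With x_i = (sqrt(69) + m_i)/d_i and (m_0, d_0) = (0, 1): a_0 = floor(sqrt(69)) = 8, since 8^2 = 64 <= 69 < 81 = 9^2.
Iterate m_{i+1} = d_i*a_i - m_i, d_{i+1} = (69 - m_{i+1}^2)/d_i, a_{i+1} = floor((a_0 + m_{i+1})/d_{i+1}):
  m_1 = 1*8 - 0 = 8, d_1 = (69 - 8^2)/1 = 5/1 = 5, a_1 = floor((8 + 8)/5) = 3.
  m_2 = 5*3 - 8 = 7, d_2 = (69 - 7^2)/5 = 20/5 = 4, a_2 = floor((8 + 7)/4) = 3.
  m_3 = 4*3 - 7 = 5, d_3 = (69 - 5^2)/4 = 44/4 = 11, a_3 = floor((8 + 5)/11) = 1.
  m_4 = 11*1 - 5 = 6, d_4 = (69 - 6^2)/11 = 33/11 = 3, a_4 = floor((8 + 6)/3) = 4.
  m_5 = 3*4 - 6 = 6, d_5 = (69 - 6^2)/3 = 33/3 = 11, a_5 = floor((8 + 6)/11) = 1.
  m_6 = 11*1 - 6 = 5, d_6 = (69 - 5^2)/11 = 44/11 = 4, a_6 = floor((8 + 5)/4) = 3.
  m_7 = 4*3 - 5 = 7, d_7 = (69 - 7^2)/4 = 20/4 = 5, a_7 = floor((8 + 7)/5) = 3.
  m_8 = 5*3 - 7 = 8, d_8 = (69 - 8^2)/5 = 5/5 = 1, a_8 = floor((8 + 8)/1) = 16.
  m_9 = 1*16 - 8 = 8, d_9 = (69 - 8^2)/1 = 5/1 = 5: (m_9, d_9) = (m_1, d_1) = (8, 5), so from here the quotients repeat a_1, ..., a_8; the period length is 8.
So sqrt(69) = [8; (3, 3, 1, 4, 1, 3, 3, 16)] with period length k = 8.
k is even, so the fundamental solution of x^2 - 69y^2 = 1 is (p_{k-1}, q_{k-1}) = (p_7, q_7); compute convergents through index 7.
Convergents (p_i = a_i*p_{i-1} + p_{i-2}, q_i = a_i*q_{i-1} + q_{i-2} with p_{-2}=0, p_{-1}=1, q_{-2}=1, q_{-1}=0):
  i=0: a_0=8, p_0 = 8*1 + 0 = 8, q_0 = 8*0 + 1 = 1.
  i=1: a_1=3, p_1 = 3*8 + 1 = 25, q_1 = 3*1 + 0 = 3.
  i=2: a_2=3, p_2 = 3*25 + 8 = 83, q_2 = 3*3 + 1 = 10.
  i=3: a_3=1, p_3 = 1*83 + 25 = 108, q_3 = 1*10 + 3 = 13.
  i=4: a_4=4, p_4 = 4*108 + 83 = 515, q_4 = 4*13 + 10 = 62.
  i=5: a_5=1, p_5 = 1*515 + 108 = 623, q_5 = 1*62 + 13 = 75.
  i=6: a_6=3, p_6 = 3*623 + 515 = 2384, q_6 = 3*75 + 62 = 287.
  i=7: a_7=3, p_7 = 3*2384 + 623 = 7775, q_7 = 3*287 + 75 = 936.
Check: 7775^2 - 69*936^2 = 60450625 - 60450624 = 1, so (x, y) = (7775, 936) solves the equation, and by the theorem it is the least positive solution.

(x, y) = (7775, 936)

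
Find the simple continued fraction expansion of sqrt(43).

Write x_i = (sqrt(43) + m_i)/d_i with (m_0, d_0) = (0, 1). a_0 = floor(sqrt(43)) = 6, since 6^2 = 36 <= 43 < 49 = 7^2.
Iterate m_{i+1} = d_i*a_i - m_i, d_{i+1} = (43 - m_{i+1}^2)/d_i, a_{i+1} = floor((a_0 + m_{i+1})/d_{i+1}):
  m_1 = 1*6 - 0 = 6, d_1 = (43 - 6^2)/1 = 7/1 = 7, a_1 = floor((6 + 6)/7) = 1.
  m_2 = 7*1 - 6 = 1, d_2 = (43 - 1^2)/7 = 42/7 = 6, a_2 = floor((6 + 1)/6) = 1.
  m_3 = 6*1 - 1 = 5, d_3 = (43 - 5^2)/6 = 18/6 = 3, a_3 = floor((6 + 5)/3) = 3.
  m_4 = 3*3 - 5 = 4, d_4 = (43 - 4^2)/3 = 27/3 = 9, a_4 = floor((6 + 4)/9) = 1.
  m_5 = 9*1 - 4 = 5, d_5 = (43 - 5^2)/9 = 18/9 = 2, a_5 = floor((6 + 5)/2) = 5.
  m_6 = 2*5 - 5 = 5, d_6 = (43 - 5^2)/2 = 18/2 = 9, a_6 = floor((6 + 5)/9) = 1.
  m_7 = 9*1 - 5 = 4, d_7 = (43 - 4^2)/9 = 27/9 = 3, a_7 = floor((6 + 4)/3) = 3.
  m_8 = 3*3 - 4 = 5, d_8 = (43 - 5^2)/3 = 18/3 = 6, a_8 = floor((6 + 5)/6) = 1.
  m_9 = 6*1 - 5 = 1, d_9 = (43 - 1^2)/6 = 42/6 = 7, a_9 = floor((6 + 1)/7) = 1.
  m_10 = 7*1 - 1 = 6, d_10 = (43 - 6^2)/7 = 7/7 = 1, a_10 = floor((6 + 6)/1) = 12.
  m_11 = 1*12 - 6 = 6, d_11 = (43 - 6^2)/1 = 7/1 = 7: (m_11, d_11) = (m_1, d_1) = (6, 7), so from here the quotients repeat a_1, ..., a_10; the period length is 10.
Hence the expansion of sqrt(43) is a_0 = 6 followed by the repeating block 1, 1, 3, 1, 5, 1, 3, 1, 1, 12 (period 10).

[6; (1, 1, 3, 1, 5, 1, 3, 1, 1, 12)]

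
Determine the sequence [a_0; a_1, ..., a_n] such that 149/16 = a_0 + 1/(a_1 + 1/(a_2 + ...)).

[9; 3, 5]

Run the Euclidean algorithm on 149 and 16; the successive quotients are the partial quotients a_0, a_1, ... (each step inverts the fractional part left over by the previous one):
  149 = 9*16 + 5, so a_0 = 9.
  16 = 3*5 + 1, so a_1 = 3.
  5 = 5*1 + 0, so a_2 = 5.
The remainder reaches 0 after 3 divisions, so the expansion has 3 partial quotients, read off in order.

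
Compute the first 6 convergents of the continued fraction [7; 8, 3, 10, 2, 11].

7/1, 57/8, 178/25, 1837/258, 3852/541, 44209/6209

Using the convergent recurrence p_i = a_i*p_{i-1} + p_{i-2}, q_i = a_i*q_{i-1} + q_{i-2} with p_{-2}=0, p_{-1}=1, q_{-2}=1, q_{-1}=0:
  i=0: a_0=7, p_0 = 7*1 + 0 = 7, q_0 = 7*0 + 1 = 1.
  i=1: a_1=8, p_1 = 8*7 + 1 = 57, q_1 = 8*1 + 0 = 8.
  i=2: a_2=3, p_2 = 3*57 + 7 = 178, q_2 = 3*8 + 1 = 25.
  i=3: a_3=10, p_3 = 10*178 + 57 = 1837, q_3 = 10*25 + 8 = 258.
  i=4: a_4=2, p_4 = 2*1837 + 178 = 3852, q_4 = 2*258 + 25 = 541.
  i=5: a_5=11, p_5 = 11*3852 + 1837 = 44209, q_5 = 11*541 + 258 = 6209.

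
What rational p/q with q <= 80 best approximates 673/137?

393/80

Expand x = 673/137 as a continued fraction with the Euclidean algorithm:
  673 = 4*137 + 125, so a_0 = 4.
  137 = 1*125 + 12, so a_1 = 1.
  125 = 10*12 + 5, so a_2 = 10.
  12 = 2*5 + 2, so a_3 = 2.
  5 = 2*2 + 1, so a_4 = 2.
  2 = 2*1 + 0, so a_5 = 2.
so x = [4; 1, 10, 2, 2, 2].
Convergents (p_i = a_i*p_{i-1} + p_{i-2}, q_i = a_i*q_{i-1} + q_{i-2} with p_{-2}=0, p_{-1}=1, q_{-2}=1, q_{-1}=0), until the denominator exceeds 80:
  i=0: a_0=4, p_0 = 4*1 + 0 = 4, q_0 = 4*0 + 1 = 1.
  i=1: a_1=1, p_1 = 1*4 + 1 = 5, q_1 = 1*1 + 0 = 1.
  i=2: a_2=10, p_2 = 10*5 + 4 = 54, q_2 = 10*1 + 1 = 11.
  i=3: a_3=2, p_3 = 2*54 + 5 = 113, q_3 = 2*11 + 1 = 23.
  i=4: a_4=2, p_4 = 2*113 + 54 = 280, q_4 = 2*23 + 11 = 57.
  i=5: a_5=2, p_5 = 2*280 + 113 = 673, q_5 = 2*57 + 23 = 137.
q_5 = 137 > 80, so the last convergent with denominator <= 80 is p_4/q_4 = 280/57.
The closest fraction with denominator <= 80 is either p_4/q_4 or the intermediate fraction (k*p_4 + p_3)/(k*q_4 + q_3) with the largest k >= 1 whose denominator stays <= 80; these approach x as k grows, and every other convergent or intermediate fraction in range is farther away.
Largest k: floor((80 - q_3)/q_4) = floor((80 - 23)/57) = 1.
That gives (1*280 + 113)/(1*57 + 23) = 393/80.
Compare the errors: |x - 280/57| = |673*57 - 280*137|/(137*57) = 1/7809, and |x - 393/80| = |673*80 - 393*137|/(137*80) = 1/10960.
Cross-multiplying, 1*7809 = 7809 < 10960 = 1*10960, so 1/10960 is smaller: the intermediate fraction 393/80 is closer to x than 280/57.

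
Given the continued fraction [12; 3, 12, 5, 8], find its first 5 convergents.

12/1, 37/3, 456/37, 2317/188, 18992/1541

Using the convergent recurrence p_i = a_i*p_{i-1} + p_{i-2}, q_i = a_i*q_{i-1} + q_{i-2} with p_{-2}=0, p_{-1}=1, q_{-2}=1, q_{-1}=0:
  i=0: a_0=12, p_0 = 12*1 + 0 = 12, q_0 = 12*0 + 1 = 1.
  i=1: a_1=3, p_1 = 3*12 + 1 = 37, q_1 = 3*1 + 0 = 3.
  i=2: a_2=12, p_2 = 12*37 + 12 = 456, q_2 = 12*3 + 1 = 37.
  i=3: a_3=5, p_3 = 5*456 + 37 = 2317, q_3 = 5*37 + 3 = 188.
  i=4: a_4=8, p_4 = 8*2317 + 456 = 18992, q_4 = 8*188 + 37 = 1541.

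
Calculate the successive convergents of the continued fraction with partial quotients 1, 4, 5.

Using the convergent recurrence p_i = a_i*p_{i-1} + p_{i-2}, q_i = a_i*q_{i-1} + q_{i-2} with p_{-2}=0, p_{-1}=1, q_{-2}=1, q_{-1}=0:
  i=0: a_0=1, p_0 = 1*1 + 0 = 1, q_0 = 1*0 + 1 = 1.
  i=1: a_1=4, p_1 = 4*1 + 1 = 5, q_1 = 4*1 + 0 = 4.
  i=2: a_2=5, p_2 = 5*5 + 1 = 26, q_2 = 5*4 + 1 = 21.

1/1, 5/4, 26/21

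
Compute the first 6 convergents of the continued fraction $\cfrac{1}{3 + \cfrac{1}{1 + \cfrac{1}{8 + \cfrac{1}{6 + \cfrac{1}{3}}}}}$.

Using the convergent recurrence p_i = a_i*p_{i-1} + p_{i-2}, q_i = a_i*q_{i-1} + q_{i-2} with p_{-2}=0, p_{-1}=1, q_{-2}=1, q_{-1}=0:
  i=0: a_0=0, p_0 = 0*1 + 0 = 0, q_0 = 0*0 + 1 = 1.
  i=1: a_1=3, p_1 = 3*0 + 1 = 1, q_1 = 3*1 + 0 = 3.
  i=2: a_2=1, p_2 = 1*1 + 0 = 1, q_2 = 1*3 + 1 = 4.
  i=3: a_3=8, p_3 = 8*1 + 1 = 9, q_3 = 8*4 + 3 = 35.
  i=4: a_4=6, p_4 = 6*9 + 1 = 55, q_4 = 6*35 + 4 = 214.
  i=5: a_5=3, p_5 = 3*55 + 9 = 174, q_5 = 3*214 + 35 = 677.

0/1, 1/3, 1/4, 9/35, 55/214, 174/677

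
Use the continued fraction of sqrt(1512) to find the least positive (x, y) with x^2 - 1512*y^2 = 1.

(x, y) = (8749, 225)

First expand sqrt(1512) as a continued fraction. With x_i = (sqrt(1512) + m_i)/d_i and (m_0, d_0) = (0, 1): a_0 = floor(sqrt(1512)) = 38, since 38^2 = 1444 <= 1512 < 1521 = 39^2.
Iterate m_{i+1} = d_i*a_i - m_i, d_{i+1} = (1512 - m_{i+1}^2)/d_i, a_{i+1} = floor((a_0 + m_{i+1})/d_{i+1}):
  m_1 = 1*38 - 0 = 38, d_1 = (1512 - 38^2)/1 = 68/1 = 68, a_1 = floor((38 + 38)/68) = 1.
  m_2 = 68*1 - 38 = 30, d_2 = (1512 - 30^2)/68 = 612/68 = 9, a_2 = floor((38 + 30)/9) = 7.
  m_3 = 9*7 - 30 = 33, d_3 = (1512 - 33^2)/9 = 423/9 = 47, a_3 = floor((38 + 33)/47) = 1.
  m_4 = 47*1 - 33 = 14, d_4 = (1512 - 14^2)/47 = 1316/47 = 28, a_4 = floor((38 + 14)/28) = 1.
  m_5 = 28*1 - 14 = 14, d_5 = (1512 - 14^2)/28 = 1316/28 = 47, a_5 = floor((38 + 14)/47) = 1.
  m_6 = 47*1 - 14 = 33, d_6 = (1512 - 33^2)/47 = 423/47 = 9, a_6 = floor((38 + 33)/9) = 7.
  m_7 = 9*7 - 33 = 30, d_7 = (1512 - 30^2)/9 = 612/9 = 68, a_7 = floor((38 + 30)/68) = 1.
  m_8 = 68*1 - 30 = 38, d_8 = (1512 - 38^2)/68 = 68/68 = 1, a_8 = floor((38 + 38)/1) = 76.
  m_9 = 1*76 - 38 = 38, d_9 = (1512 - 38^2)/1 = 68/1 = 68: (m_9, d_9) = (m_1, d_1) = (38, 68), so from here the quotients repeat a_1, ..., a_8; the period length is 8.
So sqrt(1512) = [38; (1, 7, 1, 1, 1, 7, 1, 76)] with period length k = 8.
k is even, so the fundamental solution of x^2 - 1512y^2 = 1 is (p_{k-1}, q_{k-1}) = (p_7, q_7); compute convergents through index 7.
Convergents (p_i = a_i*p_{i-1} + p_{i-2}, q_i = a_i*q_{i-1} + q_{i-2} with p_{-2}=0, p_{-1}=1, q_{-2}=1, q_{-1}=0):
  i=0: a_0=38, p_0 = 38*1 + 0 = 38, q_0 = 38*0 + 1 = 1.
  i=1: a_1=1, p_1 = 1*38 + 1 = 39, q_1 = 1*1 + 0 = 1.
  i=2: a_2=7, p_2 = 7*39 + 38 = 311, q_2 = 7*1 + 1 = 8.
  i=3: a_3=1, p_3 = 1*311 + 39 = 350, q_3 = 1*8 + 1 = 9.
  i=4: a_4=1, p_4 = 1*350 + 311 = 661, q_4 = 1*9 + 8 = 17.
  i=5: a_5=1, p_5 = 1*661 + 350 = 1011, q_5 = 1*17 + 9 = 26.
  i=6: a_6=7, p_6 = 7*1011 + 661 = 7738, q_6 = 7*26 + 17 = 199.
  i=7: a_7=1, p_7 = 1*7738 + 1011 = 8749, q_7 = 1*199 + 26 = 225.
Check: 8749^2 - 1512*225^2 = 76545001 - 76545000 = 1, so (x, y) = (8749, 225) solves the equation, and by the theorem it is the least positive solution.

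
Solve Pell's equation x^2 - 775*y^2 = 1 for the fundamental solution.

First expand sqrt(775) as a continued fraction. With x_i = (sqrt(775) + m_i)/d_i and (m_0, d_0) = (0, 1): a_0 = floor(sqrt(775)) = 27, since 27^2 = 729 <= 775 < 784 = 28^2.
Iterate m_{i+1} = d_i*a_i - m_i, d_{i+1} = (775 - m_{i+1}^2)/d_i, a_{i+1} = floor((a_0 + m_{i+1})/d_{i+1}):
  m_1 = 1*27 - 0 = 27, d_1 = (775 - 27^2)/1 = 46/1 = 46, a_1 = floor((27 + 27)/46) = 1.
  m_2 = 46*1 - 27 = 19, d_2 = (775 - 19^2)/46 = 414/46 = 9, a_2 = floor((27 + 19)/9) = 5.
  m_3 = 9*5 - 19 = 26, d_3 = (775 - 26^2)/9 = 99/9 = 11, a_3 = floor((27 + 26)/11) = 4.
  m_4 = 11*4 - 26 = 18, d_4 = (775 - 18^2)/11 = 451/11 = 41, a_4 = floor((27 + 18)/41) = 1.
  m_5 = 41*1 - 18 = 23, d_5 = (775 - 23^2)/41 = 246/41 = 6, a_5 = floor((27 + 23)/6) = 8.
  m_6 = 6*8 - 23 = 25, d_6 = (775 - 25^2)/6 = 150/6 = 25, a_6 = floor((27 + 25)/25) = 2.
  m_7 = 25*2 - 25 = 25, d_7 = (775 - 25^2)/25 = 150/25 = 6, a_7 = floor((27 + 25)/6) = 8.
  m_8 = 6*8 - 25 = 23, d_8 = (775 - 23^2)/6 = 246/6 = 41, a_8 = floor((27 + 23)/41) = 1.
  m_9 = 41*1 - 23 = 18, d_9 = (775 - 18^2)/41 = 451/41 = 11, a_9 = floor((27 + 18)/11) = 4.
  m_10 = 11*4 - 18 = 26, d_10 = (775 - 26^2)/11 = 99/11 = 9, a_10 = floor((27 + 26)/9) = 5.
  m_11 = 9*5 - 26 = 19, d_11 = (775 - 19^2)/9 = 414/9 = 46, a_11 = floor((27 + 19)/46) = 1.
  m_12 = 46*1 - 19 = 27, d_12 = (775 - 27^2)/46 = 46/46 = 1, a_12 = floor((27 + 27)/1) = 54.
  m_13 = 1*54 - 27 = 27, d_13 = (775 - 27^2)/1 = 46/1 = 46: (m_13, d_13) = (m_1, d_1) = (27, 46), so from here the quotients repeat a_1, ..., a_12; the period length is 12.
So sqrt(775) = [27; (1, 5, 4, 1, 8, 2, 8, 1, 4, 5, 1, 54)] with period length k = 12.
k is even, so the fundamental solution of x^2 - 775y^2 = 1 is (p_{k-1}, q_{k-1}) = (p_11, q_11); compute convergents through index 11.
Convergents (p_i = a_i*p_{i-1} + p_{i-2}, q_i = a_i*q_{i-1} + q_{i-2} with p_{-2}=0, p_{-1}=1, q_{-2}=1, q_{-1}=0):
  i=0: a_0=27, p_0 = 27*1 + 0 = 27, q_0 = 27*0 + 1 = 1.
  i=1: a_1=1, p_1 = 1*27 + 1 = 28, q_1 = 1*1 + 0 = 1.
  i=2: a_2=5, p_2 = 5*28 + 27 = 167, q_2 = 5*1 + 1 = 6.
  i=3: a_3=4, p_3 = 4*167 + 28 = 696, q_3 = 4*6 + 1 = 25.
  i=4: a_4=1, p_4 = 1*696 + 167 = 863, q_4 = 1*25 + 6 = 31.
  i=5: a_5=8, p_5 = 8*863 + 696 = 7600, q_5 = 8*31 + 25 = 273.
  i=6: a_6=2, p_6 = 2*7600 + 863 = 16063, q_6 = 2*273 + 31 = 577.
  i=7: a_7=8, p_7 = 8*16063 + 7600 = 136104, q_7 = 8*577 + 273 = 4889.
  i=8: a_8=1, p_8 = 1*136104 + 16063 = 152167, q_8 = 1*4889 + 577 = 5466.
  i=9: a_9=4, p_9 = 4*152167 + 136104 = 744772, q_9 = 4*5466 + 4889 = 26753.
  i=10: a_10=5, p_10 = 5*744772 + 152167 = 3876027, q_10 = 5*26753 + 5466 = 139231.
  i=11: a_11=1, p_11 = 1*3876027 + 744772 = 4620799, q_11 = 1*139231 + 26753 = 165984.
Check: 4620799^2 - 775*165984^2 = 21351783398401 - 21351783398400 = 1, so (x, y) = (4620799, 165984) solves the equation, and by the theorem it is the least positive solution.

(x, y) = (4620799, 165984)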